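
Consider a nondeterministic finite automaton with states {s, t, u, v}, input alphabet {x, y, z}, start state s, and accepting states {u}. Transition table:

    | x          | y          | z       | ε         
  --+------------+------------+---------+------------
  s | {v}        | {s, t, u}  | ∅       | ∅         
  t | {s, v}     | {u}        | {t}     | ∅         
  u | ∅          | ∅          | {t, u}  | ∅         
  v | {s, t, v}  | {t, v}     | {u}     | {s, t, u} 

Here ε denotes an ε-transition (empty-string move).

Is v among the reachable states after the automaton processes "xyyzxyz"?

No

Start in {s}.
Read 'x': s→{v}; union {v}; ε-closure = {s, t, u, v}.
Read 'y': s→{s, t, u}, t→{u}, u→∅, v→{t, v}; now {s, t, u, v}.
Read 'y': s→{s, t, u}, t→{u}, u→∅, v→{t, v}; now {s, t, u, v}.
Read 'z': s→∅, t→{t}, u→{t, u}, v→{u}; now {t, u}.
Read 'x': t→{s, v}, u→∅; union {s, v}; ε-closure = {s, t, u, v}.
Read 'y': s→{s, t, u}, t→{u}, u→∅, v→{t, v}; now {s, t, u, v}.
Read 'z': s→∅, t→{t}, u→{t, u}, v→{u}; now {t, u}.
State v is not in {t, u}.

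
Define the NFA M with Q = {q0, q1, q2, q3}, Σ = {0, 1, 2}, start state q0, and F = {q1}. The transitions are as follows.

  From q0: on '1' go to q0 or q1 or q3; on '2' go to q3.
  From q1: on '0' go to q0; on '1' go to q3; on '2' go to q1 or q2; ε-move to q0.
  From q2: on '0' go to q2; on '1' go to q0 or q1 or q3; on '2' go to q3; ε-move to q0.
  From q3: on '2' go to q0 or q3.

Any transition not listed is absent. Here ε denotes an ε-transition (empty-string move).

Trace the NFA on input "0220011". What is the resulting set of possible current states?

Start in {q0}.
Read '0': {q0} → ∅.
The set is empty and remains empty for the remaining 6 symbols.

∅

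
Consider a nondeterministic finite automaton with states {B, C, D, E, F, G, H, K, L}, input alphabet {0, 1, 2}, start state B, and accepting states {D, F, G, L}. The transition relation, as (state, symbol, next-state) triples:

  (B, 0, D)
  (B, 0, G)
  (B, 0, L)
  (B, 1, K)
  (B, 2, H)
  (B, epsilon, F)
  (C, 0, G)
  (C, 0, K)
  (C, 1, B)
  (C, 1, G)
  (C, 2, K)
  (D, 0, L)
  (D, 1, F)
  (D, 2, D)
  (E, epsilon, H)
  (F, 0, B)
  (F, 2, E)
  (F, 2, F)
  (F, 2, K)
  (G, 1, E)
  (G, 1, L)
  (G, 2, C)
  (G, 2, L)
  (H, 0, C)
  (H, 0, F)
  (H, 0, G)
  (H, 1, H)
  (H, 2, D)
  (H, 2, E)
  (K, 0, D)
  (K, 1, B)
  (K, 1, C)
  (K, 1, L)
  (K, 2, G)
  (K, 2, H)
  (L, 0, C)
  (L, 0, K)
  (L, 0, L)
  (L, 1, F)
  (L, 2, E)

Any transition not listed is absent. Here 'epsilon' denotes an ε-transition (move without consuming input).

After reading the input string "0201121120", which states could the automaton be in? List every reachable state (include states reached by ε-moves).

Start: ε-closure({B}) = {B, F}.
Read '0': {B, F} → {B, D, F, G, L}.
Read '2': {B, D, F, G, L} → {C, D, E, F, H, K, L}.
Read '0': {C, D, E, F, H, K, L} → {B, C, D, F, G, K, L}.
Read '1': {B, C, D, F, G, K, L} → {B, C, E, F, G, H, K, L}.
Read '1': {B, C, E, F, G, H, K, L} → {B, C, E, F, G, H, K, L}.
Read '2': {B, C, E, F, G, H, K, L} → {C, D, E, F, G, H, K, L}.
Read '1': {C, D, E, F, G, H, K, L} → {B, C, E, F, G, H, L}.
Read '1': {B, C, E, F, G, H, L} → {B, E, F, G, H, K, L}.
Read '2': {B, E, F, G, H, K, L} → {C, D, E, F, G, H, K, L}.
Read '0': {C, D, E, F, G, H, K, L} → {B, C, D, F, G, K, L}.

{B, C, D, F, G, K, L}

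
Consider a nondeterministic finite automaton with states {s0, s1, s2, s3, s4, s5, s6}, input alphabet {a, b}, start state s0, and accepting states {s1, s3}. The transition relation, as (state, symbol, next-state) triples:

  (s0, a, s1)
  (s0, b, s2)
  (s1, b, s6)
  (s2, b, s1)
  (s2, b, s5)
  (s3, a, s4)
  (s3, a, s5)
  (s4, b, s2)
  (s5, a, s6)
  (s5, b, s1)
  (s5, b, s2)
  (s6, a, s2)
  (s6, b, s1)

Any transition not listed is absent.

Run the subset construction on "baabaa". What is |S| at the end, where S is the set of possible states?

0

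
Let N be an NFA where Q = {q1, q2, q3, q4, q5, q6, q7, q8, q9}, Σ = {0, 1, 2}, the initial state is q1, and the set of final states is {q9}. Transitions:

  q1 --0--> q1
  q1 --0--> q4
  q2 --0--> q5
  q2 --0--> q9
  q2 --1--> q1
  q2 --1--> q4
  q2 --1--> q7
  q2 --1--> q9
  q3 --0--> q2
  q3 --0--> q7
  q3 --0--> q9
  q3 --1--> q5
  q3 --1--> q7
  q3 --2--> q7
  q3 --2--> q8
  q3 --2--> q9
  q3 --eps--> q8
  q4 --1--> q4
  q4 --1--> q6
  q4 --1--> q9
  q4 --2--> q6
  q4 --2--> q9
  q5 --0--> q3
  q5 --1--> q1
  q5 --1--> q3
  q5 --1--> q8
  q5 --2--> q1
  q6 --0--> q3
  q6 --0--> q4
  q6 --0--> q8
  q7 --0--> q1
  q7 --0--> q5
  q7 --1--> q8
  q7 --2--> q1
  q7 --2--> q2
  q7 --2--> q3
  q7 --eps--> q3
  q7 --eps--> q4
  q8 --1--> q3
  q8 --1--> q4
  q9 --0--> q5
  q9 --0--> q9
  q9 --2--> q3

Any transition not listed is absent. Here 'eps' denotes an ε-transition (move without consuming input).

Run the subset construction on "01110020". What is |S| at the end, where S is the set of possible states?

Start in {q1}.
Read '0': q1→{q1, q4}; now {q1, q4}.
Read '1': q1→∅, q4→{q4, q6, q9}; now {q4, q6, q9}.
Read '1': q4→{q4, q6, q9}, q6→∅, q9→∅; now {q4, q6, q9}.
Read '1': q4→{q4, q6, q9}, q6→∅, q9→∅; now {q4, q6, q9}.
Read '0': q4→∅, q6→{q3, q4, q8}, q9→{q5, q9}; now {q3, q4, q5, q8, q9}.
Read '0': q3→{q2, q7, q9}, q4→∅, q5→{q3}, q8→∅, q9→{q5, q9}; union {q2, q3, q5, q7, q9}; ε-closure = {q2, q3, q4, q5, q7, q8, q9}.
Read '2': q2→∅, q3→{q7, q8, q9}, q4→{q6, q9}, q5→{q1}, q7→{q1, q2, q3}, q8→∅, q9→{q3}; union {q1, q2, q3, q6, q7, q8, q9}; ε-closure = {q1, q2, q3, q4, q6, q7, q8, q9}.
Read '0': q1→{q1, q4}, q2→{q5, q9}, q3→{q2, q7, q9}, q4→∅, q6→{q3, q4, q8}, q7→{q1, q5}, q8→∅, q9→{q5, q9}; now {q1, q2, q3, q4, q5, q7, q8, q9}.
That set has 8 states.

8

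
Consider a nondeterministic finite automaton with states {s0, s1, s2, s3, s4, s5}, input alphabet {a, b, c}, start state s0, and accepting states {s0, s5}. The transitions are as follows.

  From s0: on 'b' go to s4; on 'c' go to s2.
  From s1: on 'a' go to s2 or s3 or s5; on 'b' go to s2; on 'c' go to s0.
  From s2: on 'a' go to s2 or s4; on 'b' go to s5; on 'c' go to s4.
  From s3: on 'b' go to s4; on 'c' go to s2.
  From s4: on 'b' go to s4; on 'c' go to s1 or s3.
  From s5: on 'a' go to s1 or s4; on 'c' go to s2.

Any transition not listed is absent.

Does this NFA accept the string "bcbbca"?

Yes

Start in {s0}.
Read 'b': s0→{s4}; now {s4}.
Read 'c': s4→{s1, s3}; now {s1, s3}.
Read 'b': s1→{s2}, s3→{s4}; now {s2, s4}.
Read 'b': s2→{s5}, s4→{s4}; now {s4, s5}.
Read 'c': s4→{s1, s3}, s5→{s2}; now {s1, s2, s3}.
Read 'a': s1→{s2, s3, s5}, s2→{s2, s4}, s3→∅; now {s2, s3, s4, s5}.
The final set {s2, s3, s4, s5} contains the accepting state s5.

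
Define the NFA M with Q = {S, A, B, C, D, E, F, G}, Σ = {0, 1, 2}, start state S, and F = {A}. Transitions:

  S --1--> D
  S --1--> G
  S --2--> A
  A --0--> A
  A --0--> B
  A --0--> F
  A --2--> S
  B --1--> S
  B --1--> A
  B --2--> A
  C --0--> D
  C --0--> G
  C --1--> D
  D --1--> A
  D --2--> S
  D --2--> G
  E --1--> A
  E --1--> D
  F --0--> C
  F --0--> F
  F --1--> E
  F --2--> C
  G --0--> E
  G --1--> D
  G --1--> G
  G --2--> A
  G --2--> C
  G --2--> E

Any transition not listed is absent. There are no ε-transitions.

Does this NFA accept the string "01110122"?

No

Start in {S}.
Read '0': S→∅; now ∅.
The set is empty and remains empty for the remaining 7 symbols.
The final set ∅ contains no accepting state.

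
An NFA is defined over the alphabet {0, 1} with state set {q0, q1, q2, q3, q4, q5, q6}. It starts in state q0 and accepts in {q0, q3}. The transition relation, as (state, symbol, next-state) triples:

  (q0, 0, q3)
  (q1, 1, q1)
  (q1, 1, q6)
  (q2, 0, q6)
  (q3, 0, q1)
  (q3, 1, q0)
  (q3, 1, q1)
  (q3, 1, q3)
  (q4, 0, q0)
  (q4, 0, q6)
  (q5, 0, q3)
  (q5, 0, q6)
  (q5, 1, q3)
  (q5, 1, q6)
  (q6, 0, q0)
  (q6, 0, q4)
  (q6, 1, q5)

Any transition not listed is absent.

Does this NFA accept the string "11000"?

Start in {q0}.
Read '1': q0→∅; now ∅.
The set is empty and remains empty for the remaining 4 symbols.
The final set ∅ contains no accepting state.

No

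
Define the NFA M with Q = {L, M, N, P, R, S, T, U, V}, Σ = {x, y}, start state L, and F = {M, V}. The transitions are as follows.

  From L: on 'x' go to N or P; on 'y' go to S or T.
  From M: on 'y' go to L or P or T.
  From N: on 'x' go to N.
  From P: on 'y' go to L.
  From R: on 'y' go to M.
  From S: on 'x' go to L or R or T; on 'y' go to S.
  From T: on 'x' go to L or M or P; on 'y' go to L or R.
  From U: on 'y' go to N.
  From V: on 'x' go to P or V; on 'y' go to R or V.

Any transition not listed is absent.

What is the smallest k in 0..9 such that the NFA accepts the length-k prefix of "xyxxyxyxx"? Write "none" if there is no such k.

Start in {L}.
Read 'x': L→{N, P}; now {N, P}.
Read 'y': N→∅, P→{L}; now {L}.
Read 'x': L→{N, P}; now {N, P}.
Read 'x': N→{N}, P→∅; now {N}.
Read 'y': N→∅; now ∅.
The set is empty and remains empty for the remaining 4 symbols.
No reachable set along the way intersects F.

none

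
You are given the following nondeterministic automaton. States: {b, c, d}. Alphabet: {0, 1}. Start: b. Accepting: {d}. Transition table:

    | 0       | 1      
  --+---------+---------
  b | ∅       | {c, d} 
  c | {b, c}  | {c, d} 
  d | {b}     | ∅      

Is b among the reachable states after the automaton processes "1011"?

Start in {b}.
Read '1': b→{c, d}; now {c, d}.
Read '0': c→{b, c}, d→{b}; now {b, c}.
Read '1': b→{c, d}, c→{c, d}; now {c, d}.
Read '1': c→{c, d}, d→∅; now {c, d}.
State b is not in {c, d}.

No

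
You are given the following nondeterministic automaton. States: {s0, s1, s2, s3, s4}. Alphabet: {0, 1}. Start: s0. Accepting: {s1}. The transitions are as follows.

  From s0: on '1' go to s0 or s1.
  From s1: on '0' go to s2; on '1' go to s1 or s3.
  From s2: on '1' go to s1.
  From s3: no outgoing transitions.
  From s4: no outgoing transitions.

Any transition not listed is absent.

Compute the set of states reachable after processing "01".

∅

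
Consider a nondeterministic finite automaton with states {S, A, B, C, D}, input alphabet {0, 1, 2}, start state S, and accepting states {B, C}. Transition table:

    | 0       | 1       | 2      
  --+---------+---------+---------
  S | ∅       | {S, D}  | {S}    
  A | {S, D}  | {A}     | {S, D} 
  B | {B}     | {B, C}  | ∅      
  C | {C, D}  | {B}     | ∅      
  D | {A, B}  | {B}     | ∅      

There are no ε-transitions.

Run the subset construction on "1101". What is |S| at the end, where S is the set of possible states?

Start in {S}.
Read '1': S→{S, D}; now {S, D}.
Read '1': S→{S, D}, D→{B}; now {S, B, D}.
Read '0': S→∅, B→{B}, D→{A, B}; now {A, B}.
Read '1': A→{A}, B→{B, C}; now {A, B, C}.
That set has 3 states.

3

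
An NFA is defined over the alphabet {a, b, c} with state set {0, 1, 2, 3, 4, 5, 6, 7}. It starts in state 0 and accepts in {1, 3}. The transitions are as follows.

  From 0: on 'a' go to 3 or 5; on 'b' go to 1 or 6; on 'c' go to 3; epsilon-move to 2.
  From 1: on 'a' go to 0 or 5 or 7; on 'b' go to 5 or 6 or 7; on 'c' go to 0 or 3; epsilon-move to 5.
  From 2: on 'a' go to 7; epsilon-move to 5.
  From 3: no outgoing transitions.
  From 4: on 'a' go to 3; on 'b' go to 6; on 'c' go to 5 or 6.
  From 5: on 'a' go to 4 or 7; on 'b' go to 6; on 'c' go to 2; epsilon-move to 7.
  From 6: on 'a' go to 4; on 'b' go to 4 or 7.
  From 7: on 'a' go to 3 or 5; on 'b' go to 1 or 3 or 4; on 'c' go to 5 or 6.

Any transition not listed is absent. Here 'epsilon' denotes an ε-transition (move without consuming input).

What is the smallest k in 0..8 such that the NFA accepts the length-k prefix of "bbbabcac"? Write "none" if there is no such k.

Start: ε-closure({0}) = {0, 2, 5, 7}.
Read 'b': 0→{1, 6}, 2→∅, 5→{6}, 7→{1, 3, 4}; union {1, 3, 4, 6}; ε-closure = {1, 3, 4, 5, 6, 7}.
None of the earlier sets intersect F, but {1, 3, 4, 5, 6, 7} does.

1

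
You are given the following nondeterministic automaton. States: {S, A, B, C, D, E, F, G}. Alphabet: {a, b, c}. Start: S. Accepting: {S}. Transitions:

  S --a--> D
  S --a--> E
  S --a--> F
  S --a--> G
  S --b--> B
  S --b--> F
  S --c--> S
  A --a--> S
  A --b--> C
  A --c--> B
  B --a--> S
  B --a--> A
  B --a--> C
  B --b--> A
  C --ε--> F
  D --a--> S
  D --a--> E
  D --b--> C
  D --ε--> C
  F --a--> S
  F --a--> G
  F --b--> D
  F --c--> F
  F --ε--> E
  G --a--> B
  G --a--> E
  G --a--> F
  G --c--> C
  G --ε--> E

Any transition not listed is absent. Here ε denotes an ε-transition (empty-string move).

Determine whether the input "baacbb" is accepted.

No

Start in {S}.
Read 'b': S→{B, F}; union {B, F}; ε-closure = {B, E, F}.
Read 'a': B→{S, A, C}, E→∅, F→{S, G}; union {S, A, C, G}; ε-closure = {S, A, C, E, F, G}.
Read 'a': S→{D, E, F, G}, A→{S}, C→∅, E→∅, F→{S, G}, G→{B, E, F}; union {S, B, D, E, F, G}; ε-closure = {S, B, C, D, E, F, G}.
Read 'c': S→{S}, B→∅, C→∅, D→∅, E→∅, F→{F}, G→{C}; union {S, C, F}; ε-closure = {S, C, E, F}.
Read 'b': S→{B, F}, C→∅, E→∅, F→{D}; union {B, D, F}; ε-closure = {B, C, D, E, F}.
Read 'b': B→{A}, C→∅, D→{C}, E→∅, F→{D}; union {A, C, D}; ε-closure = {A, C, D, E, F}.
The final set {A, C, D, E, F} contains no accepting state.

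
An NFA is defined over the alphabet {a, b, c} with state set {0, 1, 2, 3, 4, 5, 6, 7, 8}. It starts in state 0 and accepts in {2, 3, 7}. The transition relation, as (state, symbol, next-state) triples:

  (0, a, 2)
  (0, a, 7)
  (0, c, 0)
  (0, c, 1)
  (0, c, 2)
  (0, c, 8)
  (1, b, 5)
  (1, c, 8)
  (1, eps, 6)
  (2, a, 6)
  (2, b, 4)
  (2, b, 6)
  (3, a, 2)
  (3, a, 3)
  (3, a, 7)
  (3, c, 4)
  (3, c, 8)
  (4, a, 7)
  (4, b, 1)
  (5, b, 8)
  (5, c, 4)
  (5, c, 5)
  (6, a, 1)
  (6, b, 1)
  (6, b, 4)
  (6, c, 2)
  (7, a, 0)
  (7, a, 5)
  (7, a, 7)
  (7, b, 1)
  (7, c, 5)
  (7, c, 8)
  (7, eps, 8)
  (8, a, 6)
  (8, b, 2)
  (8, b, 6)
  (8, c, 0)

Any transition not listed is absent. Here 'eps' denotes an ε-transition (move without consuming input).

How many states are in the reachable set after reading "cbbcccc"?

7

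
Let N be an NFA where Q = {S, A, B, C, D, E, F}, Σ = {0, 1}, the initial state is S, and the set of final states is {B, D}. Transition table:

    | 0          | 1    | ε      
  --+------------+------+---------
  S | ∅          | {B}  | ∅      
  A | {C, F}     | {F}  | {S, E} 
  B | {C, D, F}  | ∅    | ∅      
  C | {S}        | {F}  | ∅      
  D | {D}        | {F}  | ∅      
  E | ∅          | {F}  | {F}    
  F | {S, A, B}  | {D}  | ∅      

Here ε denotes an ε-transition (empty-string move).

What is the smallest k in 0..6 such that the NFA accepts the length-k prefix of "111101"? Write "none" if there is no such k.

1

Start in {S}.
Read '1': {S} → {B}.
None of the earlier sets intersect F, but {B} does.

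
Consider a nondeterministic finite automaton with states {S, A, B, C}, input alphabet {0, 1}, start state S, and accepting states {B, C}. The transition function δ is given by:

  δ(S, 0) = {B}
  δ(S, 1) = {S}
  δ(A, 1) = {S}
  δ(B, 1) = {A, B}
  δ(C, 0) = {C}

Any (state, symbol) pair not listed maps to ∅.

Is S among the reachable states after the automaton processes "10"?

No

Start in {S}.
Read '1': S→{S}; now {S}.
Read '0': S→{B}; now {B}.
State S is not in {B}.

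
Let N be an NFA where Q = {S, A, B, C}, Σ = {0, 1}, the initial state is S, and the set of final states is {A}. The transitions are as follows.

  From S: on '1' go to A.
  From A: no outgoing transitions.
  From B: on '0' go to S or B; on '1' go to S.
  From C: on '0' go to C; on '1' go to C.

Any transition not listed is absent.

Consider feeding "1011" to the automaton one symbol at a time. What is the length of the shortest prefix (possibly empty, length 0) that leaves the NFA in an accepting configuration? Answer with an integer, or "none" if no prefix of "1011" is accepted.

Start in {S}.
Read '1': S→{A}; now {A}.
None of the earlier sets intersect F, but {A} does.

1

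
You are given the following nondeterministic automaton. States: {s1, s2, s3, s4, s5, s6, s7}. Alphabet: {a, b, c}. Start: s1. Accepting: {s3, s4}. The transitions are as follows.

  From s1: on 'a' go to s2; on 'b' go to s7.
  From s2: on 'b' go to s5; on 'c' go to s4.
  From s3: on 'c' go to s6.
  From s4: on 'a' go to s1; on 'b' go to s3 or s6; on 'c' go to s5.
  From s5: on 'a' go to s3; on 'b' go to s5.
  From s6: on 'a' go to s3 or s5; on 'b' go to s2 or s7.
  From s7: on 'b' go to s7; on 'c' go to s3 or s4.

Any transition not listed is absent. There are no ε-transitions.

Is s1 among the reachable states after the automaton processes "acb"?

No

Start in {s1}.
Read 'a': {s1} → {s2}.
Read 'c': {s2} → {s4}.
Read 'b': {s4} → {s3, s6}.
State s1 is not in {s3, s6}.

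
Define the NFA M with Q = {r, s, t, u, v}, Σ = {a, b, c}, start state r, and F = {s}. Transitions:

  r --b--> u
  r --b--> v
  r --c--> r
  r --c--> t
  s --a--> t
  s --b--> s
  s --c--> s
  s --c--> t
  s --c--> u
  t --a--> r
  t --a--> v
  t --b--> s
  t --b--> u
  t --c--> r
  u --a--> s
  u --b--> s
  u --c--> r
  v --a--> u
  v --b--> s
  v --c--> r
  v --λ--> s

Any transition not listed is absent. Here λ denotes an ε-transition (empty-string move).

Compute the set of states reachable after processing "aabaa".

Start in {r}.
Read 'a': r→∅; now ∅.
The set is empty and remains empty for the remaining 4 symbols.

∅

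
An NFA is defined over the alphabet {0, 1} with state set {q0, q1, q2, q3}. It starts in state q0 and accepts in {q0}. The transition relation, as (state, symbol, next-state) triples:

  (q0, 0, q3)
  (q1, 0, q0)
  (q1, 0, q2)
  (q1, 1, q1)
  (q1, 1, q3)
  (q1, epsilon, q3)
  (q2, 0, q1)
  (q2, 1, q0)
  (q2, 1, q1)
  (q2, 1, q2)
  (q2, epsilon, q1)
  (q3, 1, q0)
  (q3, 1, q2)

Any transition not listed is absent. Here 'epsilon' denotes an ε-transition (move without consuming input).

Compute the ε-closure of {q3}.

{q3}

Begin with {q3}.
No ε-moves leave this set, so the closure equals the set itself.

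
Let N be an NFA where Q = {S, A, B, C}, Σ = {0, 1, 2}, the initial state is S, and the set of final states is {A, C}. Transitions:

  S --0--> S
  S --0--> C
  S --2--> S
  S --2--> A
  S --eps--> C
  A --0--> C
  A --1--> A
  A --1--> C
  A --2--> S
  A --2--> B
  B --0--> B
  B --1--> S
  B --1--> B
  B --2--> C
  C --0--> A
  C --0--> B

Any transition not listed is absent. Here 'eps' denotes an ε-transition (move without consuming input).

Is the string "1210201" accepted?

No

Start: ε-closure({S}) = {S, C}.
Read '1': S→∅, C→∅; now ∅.
The set is empty and remains empty for the remaining 6 symbols.
The final set ∅ contains no accepting state.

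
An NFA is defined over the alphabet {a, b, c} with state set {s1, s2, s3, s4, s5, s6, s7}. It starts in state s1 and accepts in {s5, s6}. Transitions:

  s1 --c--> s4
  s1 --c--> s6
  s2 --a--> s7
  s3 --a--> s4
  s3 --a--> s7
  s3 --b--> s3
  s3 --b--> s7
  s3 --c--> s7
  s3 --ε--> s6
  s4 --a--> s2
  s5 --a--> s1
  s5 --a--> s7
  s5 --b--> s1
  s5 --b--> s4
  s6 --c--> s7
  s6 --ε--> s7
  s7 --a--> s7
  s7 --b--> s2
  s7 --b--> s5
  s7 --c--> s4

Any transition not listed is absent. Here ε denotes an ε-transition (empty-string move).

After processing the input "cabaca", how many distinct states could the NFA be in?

2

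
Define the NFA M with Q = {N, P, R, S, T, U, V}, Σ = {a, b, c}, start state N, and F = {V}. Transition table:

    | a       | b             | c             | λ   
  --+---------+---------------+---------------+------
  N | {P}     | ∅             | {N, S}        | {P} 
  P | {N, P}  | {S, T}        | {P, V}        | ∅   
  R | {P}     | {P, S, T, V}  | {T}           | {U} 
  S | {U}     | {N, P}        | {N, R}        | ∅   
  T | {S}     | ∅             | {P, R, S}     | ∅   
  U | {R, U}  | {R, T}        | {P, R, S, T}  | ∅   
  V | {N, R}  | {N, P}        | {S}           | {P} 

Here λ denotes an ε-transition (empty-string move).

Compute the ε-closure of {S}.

{S}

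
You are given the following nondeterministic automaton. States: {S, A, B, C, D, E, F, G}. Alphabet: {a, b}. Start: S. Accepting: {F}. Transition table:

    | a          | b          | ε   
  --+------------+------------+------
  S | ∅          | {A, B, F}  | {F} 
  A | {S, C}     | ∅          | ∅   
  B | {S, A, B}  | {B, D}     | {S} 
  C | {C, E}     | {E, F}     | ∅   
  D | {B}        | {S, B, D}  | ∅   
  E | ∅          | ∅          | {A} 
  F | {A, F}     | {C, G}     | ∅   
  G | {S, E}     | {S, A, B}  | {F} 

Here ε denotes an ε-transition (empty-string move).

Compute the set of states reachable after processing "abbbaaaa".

Start: ε-closure({S}) = {S, F}.
Read 'a': S→∅, F→{A, F}; now {A, F}.
Read 'b': A→∅, F→{C, G}; union {C, G}; ε-closure = {C, F, G}.
Read 'b': C→{E, F}, F→{C, G}, G→{S, A, B}; now {S, A, B, C, E, F, G}.
Read 'b': S→{A, B, F}, A→∅, B→{B, D}, C→{E, F}, E→∅, F→{C, G}, G→{S, A, B}; now {S, A, B, C, D, E, F, G}.
Read 'a': S→∅, A→{S, C}, B→{S, A, B}, C→{C, E}, D→{B}, E→∅, F→{A, F}, G→{S, E}; now {S, A, B, C, E, F}.
Read 'a': S→∅, A→{S, C}, B→{S, A, B}, C→{C, E}, E→∅, F→{A, F}; now {S, A, B, C, E, F}.
Read 'a': S→∅, A→{S, C}, B→{S, A, B}, C→{C, E}, E→∅, F→{A, F}; now {S, A, B, C, E, F}.
Read 'a': S→∅, A→{S, C}, B→{S, A, B}, C→{C, E}, E→∅, F→{A, F}; now {S, A, B, C, E, F}.

{S, A, B, C, E, F}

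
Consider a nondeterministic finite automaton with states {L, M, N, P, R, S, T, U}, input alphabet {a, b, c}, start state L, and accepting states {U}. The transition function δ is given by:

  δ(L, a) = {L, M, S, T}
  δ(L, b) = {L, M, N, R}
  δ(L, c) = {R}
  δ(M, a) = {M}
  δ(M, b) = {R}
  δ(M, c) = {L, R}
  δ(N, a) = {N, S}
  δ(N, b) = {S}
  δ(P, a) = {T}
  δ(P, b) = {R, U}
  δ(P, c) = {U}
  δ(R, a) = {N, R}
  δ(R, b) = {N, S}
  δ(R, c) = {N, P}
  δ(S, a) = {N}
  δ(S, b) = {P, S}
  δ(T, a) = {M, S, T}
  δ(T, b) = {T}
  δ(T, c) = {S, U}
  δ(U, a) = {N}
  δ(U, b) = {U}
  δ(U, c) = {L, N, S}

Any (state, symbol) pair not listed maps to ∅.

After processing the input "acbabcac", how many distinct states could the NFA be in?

Start in {L}.
Read 'a': {L} → {L, M, S, T}.
Read 'c': {L, M, S, T} → {L, R, S, U}.
Read 'b': {L, R, S, U} → {L, M, N, P, R, S, U}.
Read 'a': {L, M, N, P, R, S, U} → {L, M, N, R, S, T}.
Read 'b': {L, M, N, R, S, T} → {L, M, N, P, R, S, T}.
Read 'c': {L, M, N, P, R, S, T} → {L, N, P, R, S, U}.
Read 'a': {L, N, P, R, S, U} → {L, M, N, R, S, T}.
Read 'c': {L, M, N, R, S, T} → {L, N, P, R, S, U}.
That set has 6 states.

6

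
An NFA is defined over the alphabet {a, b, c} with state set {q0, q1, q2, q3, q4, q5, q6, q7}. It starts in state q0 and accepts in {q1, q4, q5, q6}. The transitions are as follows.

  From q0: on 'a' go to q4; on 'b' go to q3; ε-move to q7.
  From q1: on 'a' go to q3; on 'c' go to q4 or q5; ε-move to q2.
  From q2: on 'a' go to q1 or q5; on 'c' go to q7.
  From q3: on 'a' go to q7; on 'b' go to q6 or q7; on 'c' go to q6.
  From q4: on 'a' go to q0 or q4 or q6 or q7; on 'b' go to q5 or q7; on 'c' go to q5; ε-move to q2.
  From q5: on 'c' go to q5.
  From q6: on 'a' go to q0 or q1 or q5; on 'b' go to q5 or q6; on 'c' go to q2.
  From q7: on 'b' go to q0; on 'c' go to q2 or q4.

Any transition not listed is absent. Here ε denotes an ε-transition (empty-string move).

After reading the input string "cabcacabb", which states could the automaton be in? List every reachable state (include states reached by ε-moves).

{q0, q3, q5, q6, q7}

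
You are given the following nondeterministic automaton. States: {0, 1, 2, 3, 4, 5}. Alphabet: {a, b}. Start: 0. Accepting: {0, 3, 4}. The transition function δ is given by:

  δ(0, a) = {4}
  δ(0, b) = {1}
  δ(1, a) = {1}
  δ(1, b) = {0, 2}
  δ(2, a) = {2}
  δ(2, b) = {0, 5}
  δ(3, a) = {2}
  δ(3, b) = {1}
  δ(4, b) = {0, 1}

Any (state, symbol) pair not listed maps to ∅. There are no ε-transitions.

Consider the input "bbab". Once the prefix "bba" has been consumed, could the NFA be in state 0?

No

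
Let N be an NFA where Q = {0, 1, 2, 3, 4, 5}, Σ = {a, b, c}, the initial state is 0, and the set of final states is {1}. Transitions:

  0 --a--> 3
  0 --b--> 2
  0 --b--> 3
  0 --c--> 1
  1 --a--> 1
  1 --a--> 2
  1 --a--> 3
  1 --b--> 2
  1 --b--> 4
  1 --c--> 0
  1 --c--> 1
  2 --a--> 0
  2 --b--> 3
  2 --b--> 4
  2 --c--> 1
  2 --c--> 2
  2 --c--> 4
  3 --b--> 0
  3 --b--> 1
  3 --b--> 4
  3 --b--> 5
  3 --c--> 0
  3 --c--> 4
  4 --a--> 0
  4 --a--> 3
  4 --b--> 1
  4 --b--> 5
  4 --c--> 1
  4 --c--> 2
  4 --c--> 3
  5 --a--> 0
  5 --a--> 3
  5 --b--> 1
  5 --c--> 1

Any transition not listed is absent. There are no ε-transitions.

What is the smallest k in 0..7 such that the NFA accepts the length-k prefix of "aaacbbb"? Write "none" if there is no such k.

none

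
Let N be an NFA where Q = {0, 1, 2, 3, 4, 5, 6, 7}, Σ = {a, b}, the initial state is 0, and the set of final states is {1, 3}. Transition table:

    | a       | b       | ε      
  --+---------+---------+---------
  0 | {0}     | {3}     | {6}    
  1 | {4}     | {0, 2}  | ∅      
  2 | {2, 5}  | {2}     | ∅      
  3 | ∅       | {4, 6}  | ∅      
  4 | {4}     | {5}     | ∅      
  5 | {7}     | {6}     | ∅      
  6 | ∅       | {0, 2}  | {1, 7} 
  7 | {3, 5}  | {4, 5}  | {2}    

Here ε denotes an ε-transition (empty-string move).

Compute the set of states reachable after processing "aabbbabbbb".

Start: ε-closure({0}) = {0, 1, 2, 6, 7}.
Read 'a': 0→{0}, 1→{4}, 2→{2, 5}, 6→∅, 7→{3, 5}; union {0, 2, 3, 4, 5}; ε-closure = {0, 1, 2, 3, 4, 5, 6, 7}.
Read 'a': 0→{0}, 1→{4}, 2→{2, 5}, 3→∅, 4→{4}, 5→{7}, 6→∅, 7→{3, 5}; union {0, 2, 3, 4, 5, 7}; ε-closure = {0, 1, 2, 3, 4, 5, 6, 7}.
Read 'b': 0→{3}, 1→{0, 2}, 2→{2}, 3→{4, 6}, 4→{5}, 5→{6}, 6→{0, 2}, 7→{4, 5}; union {0, 2, 3, 4, 5, 6}; ε-closure = {0, 1, 2, 3, 4, 5, 6, 7}.
Read 'b': 0→{3}, 1→{0, 2}, 2→{2}, 3→{4, 6}, 4→{5}, 5→{6}, 6→{0, 2}, 7→{4, 5}; union {0, 2, 3, 4, 5, 6}; ε-closure = {0, 1, 2, 3, 4, 5, 6, 7}.
Read 'b': 0→{3}, 1→{0, 2}, 2→{2}, 3→{4, 6}, 4→{5}, 5→{6}, 6→{0, 2}, 7→{4, 5}; union {0, 2, 3, 4, 5, 6}; ε-closure = {0, 1, 2, 3, 4, 5, 6, 7}.
Read 'a': 0→{0}, 1→{4}, 2→{2, 5}, 3→∅, 4→{4}, 5→{7}, 6→∅, 7→{3, 5}; union {0, 2, 3, 4, 5, 7}; ε-closure = {0, 1, 2, 3, 4, 5, 6, 7}.
Read 'b': 0→{3}, 1→{0, 2}, 2→{2}, 3→{4, 6}, 4→{5}, 5→{6}, 6→{0, 2}, 7→{4, 5}; union {0, 2, 3, 4, 5, 6}; ε-closure = {0, 1, 2, 3, 4, 5, 6, 7}.
Read 'b': 0→{3}, 1→{0, 2}, 2→{2}, 3→{4, 6}, 4→{5}, 5→{6}, 6→{0, 2}, 7→{4, 5}; union {0, 2, 3, 4, 5, 6}; ε-closure = {0, 1, 2, 3, 4, 5, 6, 7}.
Read 'b': 0→{3}, 1→{0, 2}, 2→{2}, 3→{4, 6}, 4→{5}, 5→{6}, 6→{0, 2}, 7→{4, 5}; union {0, 2, 3, 4, 5, 6}; ε-closure = {0, 1, 2, 3, 4, 5, 6, 7}.
Read 'b': 0→{3}, 1→{0, 2}, 2→{2}, 3→{4, 6}, 4→{5}, 5→{6}, 6→{0, 2}, 7→{4, 5}; union {0, 2, 3, 4, 5, 6}; ε-closure = {0, 1, 2, 3, 4, 5, 6, 7}.

{0, 1, 2, 3, 4, 5, 6, 7}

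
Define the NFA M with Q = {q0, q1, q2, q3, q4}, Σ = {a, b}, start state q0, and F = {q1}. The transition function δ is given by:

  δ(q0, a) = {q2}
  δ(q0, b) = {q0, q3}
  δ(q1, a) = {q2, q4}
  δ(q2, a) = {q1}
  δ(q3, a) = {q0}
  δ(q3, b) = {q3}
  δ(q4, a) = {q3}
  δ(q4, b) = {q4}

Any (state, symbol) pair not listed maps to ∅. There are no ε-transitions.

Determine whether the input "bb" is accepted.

Start in {q0}.
Read 'b': {q0} → {q0, q3}.
Read 'b': {q0, q3} → {q0, q3}.
The final set {q0, q3} contains no accepting state.

No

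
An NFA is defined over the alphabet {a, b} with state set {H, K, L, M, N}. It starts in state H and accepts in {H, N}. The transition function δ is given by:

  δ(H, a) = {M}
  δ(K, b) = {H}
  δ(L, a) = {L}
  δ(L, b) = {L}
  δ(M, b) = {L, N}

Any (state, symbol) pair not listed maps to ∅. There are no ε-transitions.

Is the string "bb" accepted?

No

Start in {H}.
Read 'b': H→∅; now ∅.
The set is empty and remains empty for the remaining 1 symbol.
The final set ∅ contains no accepting state.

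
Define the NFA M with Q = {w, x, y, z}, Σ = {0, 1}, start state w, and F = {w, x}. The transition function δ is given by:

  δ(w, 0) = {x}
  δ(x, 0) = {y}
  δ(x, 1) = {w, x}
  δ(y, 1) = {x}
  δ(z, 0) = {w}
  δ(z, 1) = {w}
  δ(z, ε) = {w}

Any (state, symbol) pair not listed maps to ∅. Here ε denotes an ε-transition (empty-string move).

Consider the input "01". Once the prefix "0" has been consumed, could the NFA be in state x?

Yes

Start in {w}.
Read '0': {w} → {x}.
State x is in {x}.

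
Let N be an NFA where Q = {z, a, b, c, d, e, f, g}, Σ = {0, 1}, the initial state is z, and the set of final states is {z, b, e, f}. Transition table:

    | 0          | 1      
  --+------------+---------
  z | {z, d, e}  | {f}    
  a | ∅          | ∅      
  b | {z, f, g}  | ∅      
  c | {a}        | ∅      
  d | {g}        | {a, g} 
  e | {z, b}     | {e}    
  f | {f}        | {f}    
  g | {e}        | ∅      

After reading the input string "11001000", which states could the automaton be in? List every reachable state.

{f}

Start in {z}.
Read '1': {z} → {f}.
Read '1': {f} → {f}.
Read '0': {f} → {f}.
Read '0': {f} → {f}.
Read '1': {f} → {f}.
Read '0': {f} → {f}.
Read '0': {f} → {f}.
Read '0': {f} → {f}.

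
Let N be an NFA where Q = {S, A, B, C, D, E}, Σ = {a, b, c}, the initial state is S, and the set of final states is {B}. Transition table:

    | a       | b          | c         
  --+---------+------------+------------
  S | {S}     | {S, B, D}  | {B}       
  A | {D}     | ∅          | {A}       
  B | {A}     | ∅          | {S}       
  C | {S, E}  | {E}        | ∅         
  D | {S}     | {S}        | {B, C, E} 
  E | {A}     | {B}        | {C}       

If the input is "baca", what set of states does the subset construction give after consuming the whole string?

{A, D}

Start in {S}.
Read 'b': {S} → {S, B, D}.
Read 'a': {S, B, D} → {S, A}.
Read 'c': {S, A} → {A, B}.
Read 'a': {A, B} → {A, D}.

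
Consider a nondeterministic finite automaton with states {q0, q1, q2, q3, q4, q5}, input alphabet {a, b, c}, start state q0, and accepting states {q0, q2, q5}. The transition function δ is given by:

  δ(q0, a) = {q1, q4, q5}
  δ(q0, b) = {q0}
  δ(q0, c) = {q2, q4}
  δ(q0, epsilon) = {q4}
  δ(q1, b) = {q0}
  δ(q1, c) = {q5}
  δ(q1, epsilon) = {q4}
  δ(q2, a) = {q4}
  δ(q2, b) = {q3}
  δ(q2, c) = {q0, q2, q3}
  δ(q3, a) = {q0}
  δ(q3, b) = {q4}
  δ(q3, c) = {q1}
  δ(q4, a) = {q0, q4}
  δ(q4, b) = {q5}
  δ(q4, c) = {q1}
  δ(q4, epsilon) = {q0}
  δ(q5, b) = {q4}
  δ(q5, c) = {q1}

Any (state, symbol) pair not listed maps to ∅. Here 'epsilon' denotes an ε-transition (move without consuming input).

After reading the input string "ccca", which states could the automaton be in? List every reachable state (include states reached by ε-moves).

{q0, q1, q4, q5}

Start: ε-closure({q0}) = {q0, q4}.
Read 'c': q0→{q2, q4}, q4→{q1}; union {q1, q2, q4}; ε-closure = {q0, q1, q2, q4}.
Read 'c': q0→{q2, q4}, q1→{q5}, q2→{q0, q2, q3}, q4→{q1}; now {q0, q1, q2, q3, q4, q5}.
Read 'c': q0→{q2, q4}, q1→{q5}, q2→{q0, q2, q3}, q3→{q1}, q4→{q1}, q5→{q1}; now {q0, q1, q2, q3, q4, q5}.
Read 'a': q0→{q1, q4, q5}, q1→∅, q2→{q4}, q3→{q0}, q4→{q0, q4}, q5→∅; now {q0, q1, q4, q5}.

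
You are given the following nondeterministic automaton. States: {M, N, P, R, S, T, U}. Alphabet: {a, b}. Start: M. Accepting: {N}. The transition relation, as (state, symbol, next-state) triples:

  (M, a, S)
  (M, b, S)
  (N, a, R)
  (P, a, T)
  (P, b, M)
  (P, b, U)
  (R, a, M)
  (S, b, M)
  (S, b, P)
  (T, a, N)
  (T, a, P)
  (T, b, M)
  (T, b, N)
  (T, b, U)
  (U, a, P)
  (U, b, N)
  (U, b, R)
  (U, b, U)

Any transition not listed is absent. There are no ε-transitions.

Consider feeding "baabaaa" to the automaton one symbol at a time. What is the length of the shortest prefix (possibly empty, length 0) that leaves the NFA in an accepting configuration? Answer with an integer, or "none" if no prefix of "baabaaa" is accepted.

Start in {M}.
Read 'b': {M} → {S}.
Read 'a': {S} → ∅.
The set is empty and remains empty for the remaining 5 symbols.
No reachable set along the way intersects F.

none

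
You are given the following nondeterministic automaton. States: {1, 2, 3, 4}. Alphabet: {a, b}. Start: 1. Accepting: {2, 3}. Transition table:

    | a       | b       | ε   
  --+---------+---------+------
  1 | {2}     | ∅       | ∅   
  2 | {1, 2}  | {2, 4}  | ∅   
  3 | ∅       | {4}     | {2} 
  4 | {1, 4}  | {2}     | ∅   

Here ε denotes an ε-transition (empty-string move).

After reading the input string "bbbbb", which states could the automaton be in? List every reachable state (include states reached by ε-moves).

∅

Start in {1}.
Read 'b': 1→∅; now ∅.
The set is empty and remains empty for the remaining 4 symbols.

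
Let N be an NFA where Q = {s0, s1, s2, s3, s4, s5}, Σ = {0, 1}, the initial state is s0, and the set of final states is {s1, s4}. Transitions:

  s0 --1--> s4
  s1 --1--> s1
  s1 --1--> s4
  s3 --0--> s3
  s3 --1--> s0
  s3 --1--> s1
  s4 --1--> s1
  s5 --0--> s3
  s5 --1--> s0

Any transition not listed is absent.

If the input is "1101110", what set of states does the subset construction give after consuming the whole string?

Start in {s0}.
Read '1': {s0} → {s4}.
Read '1': {s4} → {s1}.
Read '0': {s1} → ∅.
The set is empty and remains empty for the remaining 4 symbols.

∅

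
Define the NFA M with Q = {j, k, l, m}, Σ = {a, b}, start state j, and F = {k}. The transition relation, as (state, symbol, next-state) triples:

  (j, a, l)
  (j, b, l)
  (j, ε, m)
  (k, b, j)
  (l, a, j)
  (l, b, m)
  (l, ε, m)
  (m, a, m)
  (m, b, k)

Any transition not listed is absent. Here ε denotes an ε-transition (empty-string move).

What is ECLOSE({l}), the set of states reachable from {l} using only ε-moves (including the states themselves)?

Begin with {l}.
ε-move l → m; add m.

{l, m}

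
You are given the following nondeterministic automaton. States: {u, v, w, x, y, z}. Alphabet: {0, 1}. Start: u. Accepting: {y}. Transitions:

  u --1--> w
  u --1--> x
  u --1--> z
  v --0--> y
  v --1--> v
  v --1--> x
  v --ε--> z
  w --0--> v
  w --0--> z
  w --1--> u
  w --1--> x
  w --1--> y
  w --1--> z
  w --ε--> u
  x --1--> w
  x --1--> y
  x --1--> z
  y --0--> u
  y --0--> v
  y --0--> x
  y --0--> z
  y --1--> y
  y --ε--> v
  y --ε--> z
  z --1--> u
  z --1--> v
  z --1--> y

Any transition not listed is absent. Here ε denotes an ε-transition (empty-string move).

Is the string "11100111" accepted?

Yes

Start in {u}.
Read '1': {u} → {u, w, x, z}.
Read '1': {u, w, x, z} → {u, v, w, x, y, z}.
Read '1': {u, v, w, x, y, z} → {u, v, w, x, y, z}.
Read '0': {u, v, w, x, y, z} → {u, v, x, y, z}.
Read '0': {u, v, x, y, z} → {u, v, x, y, z}.
Read '1': {u, v, x, y, z} → {u, v, w, x, y, z}.
Read '1': {u, v, w, x, y, z} → {u, v, w, x, y, z}.
Read '1': {u, v, w, x, y, z} → {u, v, w, x, y, z}.
The final set {u, v, w, x, y, z} contains the accepting state y.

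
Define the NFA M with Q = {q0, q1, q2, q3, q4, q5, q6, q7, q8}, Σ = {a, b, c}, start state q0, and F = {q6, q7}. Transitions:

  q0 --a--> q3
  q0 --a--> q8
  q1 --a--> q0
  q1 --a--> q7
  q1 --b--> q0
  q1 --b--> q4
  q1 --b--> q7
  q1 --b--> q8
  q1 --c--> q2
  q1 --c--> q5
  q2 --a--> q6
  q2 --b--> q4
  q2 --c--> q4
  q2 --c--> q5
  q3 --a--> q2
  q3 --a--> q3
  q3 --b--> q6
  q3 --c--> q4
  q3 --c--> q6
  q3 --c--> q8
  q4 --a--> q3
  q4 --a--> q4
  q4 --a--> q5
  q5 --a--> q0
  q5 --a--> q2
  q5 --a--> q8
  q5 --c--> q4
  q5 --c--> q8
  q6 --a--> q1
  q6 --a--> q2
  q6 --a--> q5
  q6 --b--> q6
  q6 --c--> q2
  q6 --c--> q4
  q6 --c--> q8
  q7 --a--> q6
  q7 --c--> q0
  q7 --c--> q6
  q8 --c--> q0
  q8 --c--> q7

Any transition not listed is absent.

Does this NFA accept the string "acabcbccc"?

Start in {q0}.
Read 'a': {q0} → {q3, q8}.
Read 'c': {q3, q8} → {q0, q4, q6, q7, q8}.
Read 'a': {q0, q4, q6, q7, q8} → {q1, q2, q3, q4, q5, q6, q8}.
Read 'b': {q1, q2, q3, q4, q5, q6, q8} → {q0, q4, q6, q7, q8}.
Read 'c': {q0, q4, q6, q7, q8} → {q0, q2, q4, q6, q7, q8}.
Read 'b': {q0, q2, q4, q6, q7, q8} → {q4, q6}.
Read 'c': {q4, q6} → {q2, q4, q8}.
Read 'c': {q2, q4, q8} → {q0, q4, q5, q7}.
Read 'c': {q0, q4, q5, q7} → {q0, q4, q6, q8}.
The final set {q0, q4, q6, q8} contains the accepting state q6.

Yes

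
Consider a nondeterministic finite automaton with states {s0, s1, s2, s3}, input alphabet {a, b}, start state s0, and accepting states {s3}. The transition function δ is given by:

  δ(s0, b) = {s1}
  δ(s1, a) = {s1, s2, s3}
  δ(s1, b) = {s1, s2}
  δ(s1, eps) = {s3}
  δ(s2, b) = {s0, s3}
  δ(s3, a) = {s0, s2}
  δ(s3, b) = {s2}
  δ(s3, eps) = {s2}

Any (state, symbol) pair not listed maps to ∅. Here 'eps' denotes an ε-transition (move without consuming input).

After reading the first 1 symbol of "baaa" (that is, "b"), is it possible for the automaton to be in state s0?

No

Start in {s0}.
Read 'b': s0→{s1}; union {s1}; ε-closure = {s1, s2, s3}.
State s0 is not in {s1, s2, s3}.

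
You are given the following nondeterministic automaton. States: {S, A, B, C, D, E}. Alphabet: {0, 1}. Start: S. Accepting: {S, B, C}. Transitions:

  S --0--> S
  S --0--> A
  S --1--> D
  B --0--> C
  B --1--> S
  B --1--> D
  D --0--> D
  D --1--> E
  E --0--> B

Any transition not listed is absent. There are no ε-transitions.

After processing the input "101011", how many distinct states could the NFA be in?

2

Start in {S}.
Read '1': {S} → {D}.
Read '0': {D} → {D}.
Read '1': {D} → {E}.
Read '0': {E} → {B}.
Read '1': {B} → {S, D}.
Read '1': {S, D} → {D, E}.
That set has 2 states.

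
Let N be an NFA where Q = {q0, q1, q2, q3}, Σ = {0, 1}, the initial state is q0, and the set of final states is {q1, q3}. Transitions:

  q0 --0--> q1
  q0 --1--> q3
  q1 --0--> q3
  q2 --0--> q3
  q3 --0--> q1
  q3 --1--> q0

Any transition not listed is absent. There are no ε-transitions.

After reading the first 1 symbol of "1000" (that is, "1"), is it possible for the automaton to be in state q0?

Start in {q0}.
Read '1': q0→{q3}; now {q3}.
State q0 is not in {q3}.

No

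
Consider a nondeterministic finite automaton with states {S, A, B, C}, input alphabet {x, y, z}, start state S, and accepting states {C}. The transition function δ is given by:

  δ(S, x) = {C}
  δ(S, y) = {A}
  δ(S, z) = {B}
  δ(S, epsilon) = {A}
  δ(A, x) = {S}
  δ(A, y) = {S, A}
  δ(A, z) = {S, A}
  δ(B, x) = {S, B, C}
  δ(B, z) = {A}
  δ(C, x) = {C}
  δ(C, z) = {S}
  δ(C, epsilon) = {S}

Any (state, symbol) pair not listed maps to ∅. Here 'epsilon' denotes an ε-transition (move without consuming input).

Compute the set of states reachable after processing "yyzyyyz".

{S, A, B}

Start: ε-closure({S}) = {S, A}.
Read 'y': S→{A}, A→{S, A}; now {S, A}.
Read 'y': S→{A}, A→{S, A}; now {S, A}.
Read 'z': S→{B}, A→{S, A}; now {S, A, B}.
Read 'y': S→{A}, A→{S, A}, B→∅; now {S, A}.
Read 'y': S→{A}, A→{S, A}; now {S, A}.
Read 'y': S→{A}, A→{S, A}; now {S, A}.
Read 'z': S→{B}, A→{S, A}; now {S, A, B}.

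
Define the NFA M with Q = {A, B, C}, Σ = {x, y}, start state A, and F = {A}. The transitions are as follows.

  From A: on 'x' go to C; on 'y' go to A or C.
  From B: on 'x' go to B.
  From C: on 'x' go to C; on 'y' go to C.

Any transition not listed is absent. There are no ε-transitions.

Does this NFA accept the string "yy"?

Yes

Start in {A}.
Read 'y': A→{A, C}; now {A, C}.
Read 'y': A→{A, C}, C→{C}; now {A, C}.
The final set {A, C} contains the accepting state A.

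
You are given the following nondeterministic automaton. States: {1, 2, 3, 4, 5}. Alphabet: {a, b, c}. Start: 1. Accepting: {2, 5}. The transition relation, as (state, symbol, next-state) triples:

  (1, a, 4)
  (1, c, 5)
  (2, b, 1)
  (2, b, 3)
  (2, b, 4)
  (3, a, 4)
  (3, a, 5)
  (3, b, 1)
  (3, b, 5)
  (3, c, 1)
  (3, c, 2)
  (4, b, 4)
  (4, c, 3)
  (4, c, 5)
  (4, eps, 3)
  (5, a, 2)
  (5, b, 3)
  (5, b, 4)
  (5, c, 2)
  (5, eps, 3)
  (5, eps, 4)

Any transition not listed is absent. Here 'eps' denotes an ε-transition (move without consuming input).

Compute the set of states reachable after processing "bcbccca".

∅

Start in {1}.
Read 'b': {1} → ∅.
The set is empty and remains empty for the remaining 6 symbols.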